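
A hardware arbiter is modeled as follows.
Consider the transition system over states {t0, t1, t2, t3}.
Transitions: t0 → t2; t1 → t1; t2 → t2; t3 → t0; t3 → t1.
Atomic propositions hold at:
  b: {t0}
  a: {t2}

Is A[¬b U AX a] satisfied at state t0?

Yes

Sat(¬b) = {t1, t2, t3}
Sat(AX a) = {s : every successor in {t2}} = {t0, t2}
A[¬b U AX a]: least fixpoint, start Z0 = Sat(AX a) = {t0, t2}, add states in Sat(¬b) with every successor in Z. Already a fixed point.
Sat(A[¬b U AX a]) = {t0, t2}
t0 ∈ Sat(A[¬b U AX a]) = {t0, t2}, so the formula holds at t0.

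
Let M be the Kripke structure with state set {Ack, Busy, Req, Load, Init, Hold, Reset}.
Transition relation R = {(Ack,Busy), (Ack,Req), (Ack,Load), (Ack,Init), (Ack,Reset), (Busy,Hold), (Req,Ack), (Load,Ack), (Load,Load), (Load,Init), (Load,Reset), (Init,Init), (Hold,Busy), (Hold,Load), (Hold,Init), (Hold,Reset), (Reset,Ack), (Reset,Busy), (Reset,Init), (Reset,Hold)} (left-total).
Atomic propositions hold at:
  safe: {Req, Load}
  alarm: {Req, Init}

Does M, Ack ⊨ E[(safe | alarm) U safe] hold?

Sat(safe | alarm) = {Req, Load, Init}
E[(safe | alarm) U safe]: least fixpoint, start Z0 = Sat(safe) = {Req, Load}, add states in Sat(safe | alarm) with some successor in Z. Already a fixed point.
Sat(E[(safe | alarm) U safe]) = {Req, Load}
Ack ∉ Sat(E[(safe | alarm) U safe]) = {Req, Load}, so the formula does not hold at Ack.

No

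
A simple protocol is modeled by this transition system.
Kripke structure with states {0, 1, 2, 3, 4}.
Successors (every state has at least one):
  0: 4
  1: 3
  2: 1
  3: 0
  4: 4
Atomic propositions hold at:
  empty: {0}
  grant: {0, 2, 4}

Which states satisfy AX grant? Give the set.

{0, 3, 4}

Sat(AX grant) = {s : every successor in {0, 2, 4}} = {0, 3, 4}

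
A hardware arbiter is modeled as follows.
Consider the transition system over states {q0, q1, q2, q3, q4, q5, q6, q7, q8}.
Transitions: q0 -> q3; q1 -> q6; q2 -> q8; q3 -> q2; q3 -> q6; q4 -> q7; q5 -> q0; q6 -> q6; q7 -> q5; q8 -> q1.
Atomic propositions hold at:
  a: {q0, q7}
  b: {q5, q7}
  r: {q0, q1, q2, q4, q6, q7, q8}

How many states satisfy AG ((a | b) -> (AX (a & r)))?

5

Sat(a | b) = {q0, q5, q7}
Sat(a & r) = {q0, q7}
Sat(AX (a & r)) = {s : every successor in {q0, q7}} = {q4, q5}
Sat((a | b) -> (AX (a & r))) = {q1, q2, q3, q4, q5, q6, q8}
AG ((a | b) -> (AX (a & r))): greatest fixpoint, start Z0 = {q1, q2, q3, q4, q5, q6, q8}, keep only states in Sat with every successor in Z. Z1 = {q1, q2, q3, q6, q8}; fixed.
Sat(AG ((a | b) -> (AX (a & r)))) = {q1, q2, q3, q6, q8}
|Sat(AG ((a | b) -> (AX (a & r))))| = |{q1, q2, q3, q6, q8}| = 5.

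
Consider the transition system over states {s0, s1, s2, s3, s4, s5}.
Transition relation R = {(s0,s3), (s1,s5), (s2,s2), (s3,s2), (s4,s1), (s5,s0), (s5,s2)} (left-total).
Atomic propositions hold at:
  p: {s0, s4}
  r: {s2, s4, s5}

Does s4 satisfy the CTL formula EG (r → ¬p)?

No

Sat(¬p) = {s1, s2, s3, s5}
Sat(r → ¬p) = {s0, s1, s2, s3, s5}
EG (r → ¬p): greatest fixpoint, start Z0 = {s0, s1, s2, s3, s5}, keep only states in Sat with some successor in Z. Already a fixed point.
Sat(EG (r → ¬p)) = {s0, s1, s2, s3, s5}
s4 ∉ Sat(EG (r → ¬p)) = {s0, s1, s2, s3, s5}, so the formula does not hold at s4.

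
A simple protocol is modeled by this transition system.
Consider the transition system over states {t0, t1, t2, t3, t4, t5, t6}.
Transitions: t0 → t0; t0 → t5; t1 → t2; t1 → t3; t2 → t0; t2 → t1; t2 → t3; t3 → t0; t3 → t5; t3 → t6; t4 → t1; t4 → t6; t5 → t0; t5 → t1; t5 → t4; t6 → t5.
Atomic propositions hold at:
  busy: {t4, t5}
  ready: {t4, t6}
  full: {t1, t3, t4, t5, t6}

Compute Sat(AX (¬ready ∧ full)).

Sat(¬ready) = {t0, t1, t2, t3, t5}
Sat(¬ready ∧ full) = {t1, t3, t5}
Sat(AX (¬ready ∧ full)) = {s : every successor in {t1, t3, t5}} = {t6}

{t6}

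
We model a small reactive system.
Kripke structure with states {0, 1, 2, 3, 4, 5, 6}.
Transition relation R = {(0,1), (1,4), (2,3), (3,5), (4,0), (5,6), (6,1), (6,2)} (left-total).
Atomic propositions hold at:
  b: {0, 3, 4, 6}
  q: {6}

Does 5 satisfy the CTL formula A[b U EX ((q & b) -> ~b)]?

Sat(q & b) = {6}
Sat(~b) = {1, 2, 5}
Sat((q & b) -> ~b) = {0, 1, 2, 3, 4, 5}
Sat(EX ((q & b) -> ~b)) = {s : some successor in {0, 1, 2, 3, 4, 5}} = {0, 1, 2, 3, 4, 6}
A[b U EX ((q & b) -> ~b)]: least fixpoint, start Z0 = Sat(EX ((q & b) -> ~b)) = {0, 1, 2, 3, 4, 6}, add states in Sat(b) with every successor in Z. Already a fixed point.
Sat(A[b U EX ((q & b) -> ~b)]) = {0, 1, 2, 3, 4, 6}
5 ∉ Sat(A[b U EX ((q & b) -> ~b)]) = {0, 1, 2, 3, 4, 6}, so the formula does not hold at 5.

No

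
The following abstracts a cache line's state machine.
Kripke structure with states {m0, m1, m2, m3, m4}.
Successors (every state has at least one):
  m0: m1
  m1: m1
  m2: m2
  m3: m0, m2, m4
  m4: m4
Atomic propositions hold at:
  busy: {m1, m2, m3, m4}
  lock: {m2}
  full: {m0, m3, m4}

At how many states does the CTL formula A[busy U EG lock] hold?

EG lock: greatest fixpoint, start Z0 = {m2}, keep only states in Sat with some successor in Z. Already a fixed point.
Sat(EG lock) = {m2}
A[busy U EG lock]: least fixpoint, start Z0 = Sat(EG lock) = {m2}, add states in Sat(busy) with every successor in Z. Already a fixed point.
Sat(A[busy U EG lock]) = {m2}
|Sat(A[busy U EG lock])| = |{m2}| = 1.

1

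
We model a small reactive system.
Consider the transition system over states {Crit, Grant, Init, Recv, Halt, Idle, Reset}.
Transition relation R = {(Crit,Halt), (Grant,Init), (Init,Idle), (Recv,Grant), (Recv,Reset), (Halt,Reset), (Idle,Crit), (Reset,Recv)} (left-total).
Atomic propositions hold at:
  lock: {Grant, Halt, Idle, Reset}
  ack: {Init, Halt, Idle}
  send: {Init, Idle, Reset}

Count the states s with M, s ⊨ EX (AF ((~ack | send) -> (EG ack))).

5

Sat(~ack) = {Crit, Grant, Recv, Reset}
Sat(~ack | send) = {Crit, Grant, Init, Recv, Idle, Reset}
EG ack: greatest fixpoint, start Z0 = {Init, Halt, Idle}, keep only states in Sat with some successor in Z. Z1 = {Init}; Z2 = ∅; fixed.
Sat(EG ack) = ∅
Sat((~ack | send) -> (EG ack)) = {Halt}
AF ((~ack | send) -> (EG ack)): least fixpoint, start Z0 = {Halt}, add states with every successor in Z. Z1 = {Crit, Halt}; Z2 = {Crit, Halt, Idle}; Z3 = {Crit, Init, Halt, Idle}; Z4 = {Crit, Grant, Init, Halt, Idle}; fixed.
Sat(AF ((~ack | send) -> (EG ack))) = {Crit, Grant, Init, Halt, Idle}
Sat(EX (AF ((~ack | send) -> (EG ack)))) = {s : some successor in {Crit, Grant, Init, Halt, Idle}} = {Crit, Grant, Init, Recv, Idle}
|Sat(EX (AF ((~ack | send) -> (EG ack))))| = |{Crit, Grant, Init, Recv, Idle}| = 5.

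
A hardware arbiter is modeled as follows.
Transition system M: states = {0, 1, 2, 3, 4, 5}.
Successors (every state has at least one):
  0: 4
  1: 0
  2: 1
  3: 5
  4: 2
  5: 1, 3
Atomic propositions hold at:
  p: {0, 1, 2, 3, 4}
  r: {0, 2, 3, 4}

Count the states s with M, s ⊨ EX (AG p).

5

AG p: greatest fixpoint, start Z0 = {0, 1, 2, 3, 4}, keep only states in Sat with every successor in Z. Z1 = {0, 1, 2, 4}; fixed.
Sat(AG p) = {0, 1, 2, 4}
Sat(EX (AG p)) = {s : some successor in {0, 1, 2, 4}} = {0, 1, 2, 4, 5}
|Sat(EX (AG p))| = |{0, 1, 2, 4, 5}| = 5.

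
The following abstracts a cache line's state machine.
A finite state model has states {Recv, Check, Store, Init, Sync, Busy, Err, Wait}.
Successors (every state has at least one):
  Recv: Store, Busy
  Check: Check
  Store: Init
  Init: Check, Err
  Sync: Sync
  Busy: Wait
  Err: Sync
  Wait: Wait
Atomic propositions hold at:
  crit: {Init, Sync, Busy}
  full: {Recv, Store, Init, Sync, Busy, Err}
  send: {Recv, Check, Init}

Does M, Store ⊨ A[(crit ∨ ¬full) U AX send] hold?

Yes

Sat(¬full) = {Check, Wait}
Sat(crit ∨ ¬full) = {Check, Init, Sync, Busy, Wait}
Sat(AX send) = {s : every successor in {Recv, Check, Init}} = {Check, Store}
A[(crit ∨ ¬full) U AX send]: least fixpoint, start Z0 = Sat(AX send) = {Check, Store}, add states in Sat(crit ∨ ¬full) with every successor in Z. Already a fixed point.
Sat(A[(crit ∨ ¬full) U AX send]) = {Check, Store}
Store ∈ Sat(A[(crit ∨ ¬full) U AX send]) = {Check, Store}, so the formula holds at Store.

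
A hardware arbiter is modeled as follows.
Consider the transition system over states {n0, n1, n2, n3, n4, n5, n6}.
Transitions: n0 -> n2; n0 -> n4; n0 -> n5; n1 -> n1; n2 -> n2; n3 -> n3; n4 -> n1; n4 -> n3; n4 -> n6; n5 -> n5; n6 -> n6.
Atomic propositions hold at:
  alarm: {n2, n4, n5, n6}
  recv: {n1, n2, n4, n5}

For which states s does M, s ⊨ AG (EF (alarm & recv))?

Sat(alarm & recv) = {n2, n4, n5}
EF (alarm & recv): least fixpoint, start Z0 = {n2, n4, n5}, add states with some successor in Z. Z1 = {n0, n2, n4, n5}; fixed.
Sat(EF (alarm & recv)) = {n0, n2, n4, n5}
AG (EF (alarm & recv)): greatest fixpoint, start Z0 = {n0, n2, n4, n5}, keep only states in Sat with every successor in Z. Z1 = {n0, n2, n5}; Z2 = {n2, n5}; fixed.
Sat(AG (EF (alarm & recv))) = {n2, n5}

{n2, n5}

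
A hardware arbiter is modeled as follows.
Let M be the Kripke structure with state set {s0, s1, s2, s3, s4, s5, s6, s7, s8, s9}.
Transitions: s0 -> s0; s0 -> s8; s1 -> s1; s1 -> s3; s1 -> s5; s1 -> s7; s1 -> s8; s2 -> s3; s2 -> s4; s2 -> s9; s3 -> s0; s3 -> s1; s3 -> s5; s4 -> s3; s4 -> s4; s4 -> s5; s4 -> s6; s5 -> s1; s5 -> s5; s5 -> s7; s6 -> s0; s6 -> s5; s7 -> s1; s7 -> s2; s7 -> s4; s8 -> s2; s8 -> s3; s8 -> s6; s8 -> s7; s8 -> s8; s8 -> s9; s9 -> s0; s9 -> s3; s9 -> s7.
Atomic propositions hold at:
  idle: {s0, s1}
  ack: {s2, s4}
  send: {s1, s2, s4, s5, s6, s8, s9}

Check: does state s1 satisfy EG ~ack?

Sat(~ack) = {s0, s1, s3, s5, s6, s7, s8, s9}
EG ~ack: greatest fixpoint, start Z0 = {s0, s1, s3, s5, s6, s7, s8, s9}, keep only states in Sat with some successor in Z. Already a fixed point.
Sat(EG ~ack) = {s0, s1, s3, s5, s6, s7, s8, s9}
s1 ∈ Sat(EG ~ack) = {s0, s1, s3, s5, s6, s7, s8, s9}, so the formula holds at s1.

Yes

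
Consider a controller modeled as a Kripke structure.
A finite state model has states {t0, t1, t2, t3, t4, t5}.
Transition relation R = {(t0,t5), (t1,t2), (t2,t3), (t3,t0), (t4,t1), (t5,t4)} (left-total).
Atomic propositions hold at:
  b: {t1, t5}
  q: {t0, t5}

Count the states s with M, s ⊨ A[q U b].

A[q U b]: least fixpoint, start Z0 = Sat(b) = {t1, t5}, add states in Sat(q) with every successor in Z. Z1 = {t0, t1, t5}; fixed.
Sat(A[q U b]) = {t0, t1, t5}
|Sat(A[q U b])| = |{t0, t1, t5}| = 3.

3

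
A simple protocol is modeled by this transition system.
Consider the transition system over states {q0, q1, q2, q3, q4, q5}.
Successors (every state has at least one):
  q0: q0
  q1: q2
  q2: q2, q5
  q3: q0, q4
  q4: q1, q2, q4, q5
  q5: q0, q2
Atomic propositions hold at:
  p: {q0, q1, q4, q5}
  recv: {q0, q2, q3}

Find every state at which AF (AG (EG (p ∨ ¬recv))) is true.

Sat(¬recv) = {q1, q4, q5}
Sat(p ∨ ¬recv) = {q0, q1, q4, q5}
EG (p ∨ ¬recv): greatest fixpoint, start Z0 = {q0, q1, q4, q5}, keep only states in Sat with some successor in Z. Z1 = {q0, q4, q5}; fixed.
Sat(EG (p ∨ ¬recv)) = {q0, q4, q5}
AG (EG (p ∨ ¬recv)): greatest fixpoint, start Z0 = {q0, q4, q5}, keep only states in Sat with every successor in Z. Z1 = {q0}; fixed.
Sat(AG (EG (p ∨ ¬recv))) = {q0}
AF (AG (EG (p ∨ ¬recv))): least fixpoint, start Z0 = {q0}, add states with every successor in Z. Already a fixed point.
Sat(AF (AG (EG (p ∨ ¬recv)))) = {q0}

{q0}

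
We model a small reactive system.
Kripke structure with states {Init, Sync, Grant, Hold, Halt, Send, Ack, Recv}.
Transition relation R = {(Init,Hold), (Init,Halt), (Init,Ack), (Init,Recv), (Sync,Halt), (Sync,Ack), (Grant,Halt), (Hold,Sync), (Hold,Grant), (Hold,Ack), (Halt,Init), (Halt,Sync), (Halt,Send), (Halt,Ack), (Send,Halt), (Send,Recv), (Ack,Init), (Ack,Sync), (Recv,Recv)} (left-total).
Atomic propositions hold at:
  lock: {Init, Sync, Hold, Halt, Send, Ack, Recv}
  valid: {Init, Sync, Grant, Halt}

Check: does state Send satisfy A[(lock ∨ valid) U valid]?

Sat(lock ∨ valid) = {Init, Sync, Grant, Hold, Halt, Send, Ack, Recv}
A[(lock ∨ valid) U valid]: least fixpoint, start Z0 = Sat(valid) = {Init, Sync, Grant, Halt}, add states in Sat(lock ∨ valid) with every successor in Z. Z1 = {Init, Sync, Grant, Halt, Ack}; Z2 = {Init, Sync, Grant, Hold, Halt, Ack}; fixed.
Sat(A[(lock ∨ valid) U valid]) = {Init, Sync, Grant, Hold, Halt, Ack}
Send ∉ Sat(A[(lock ∨ valid) U valid]) = {Init, Sync, Grant, Hold, Halt, Ack}, so the formula does not hold at Send.

No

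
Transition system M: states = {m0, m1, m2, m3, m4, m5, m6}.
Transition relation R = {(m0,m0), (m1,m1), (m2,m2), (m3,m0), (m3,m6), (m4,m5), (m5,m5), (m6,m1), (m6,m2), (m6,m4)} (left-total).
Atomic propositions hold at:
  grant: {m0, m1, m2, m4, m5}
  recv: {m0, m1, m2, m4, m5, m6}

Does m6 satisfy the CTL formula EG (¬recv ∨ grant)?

Sat(¬recv) = {m3}
Sat(¬recv ∨ grant) = {m0, m1, m2, m3, m4, m5}
EG (¬recv ∨ grant): greatest fixpoint, start Z0 = {m0, m1, m2, m3, m4, m5}, keep only states in Sat with some successor in Z. Already a fixed point.
Sat(EG (¬recv ∨ grant)) = {m0, m1, m2, m3, m4, m5}
m6 ∉ Sat(EG (¬recv ∨ grant)) = {m0, m1, m2, m3, m4, m5}, so the formula does not hold at m6.

No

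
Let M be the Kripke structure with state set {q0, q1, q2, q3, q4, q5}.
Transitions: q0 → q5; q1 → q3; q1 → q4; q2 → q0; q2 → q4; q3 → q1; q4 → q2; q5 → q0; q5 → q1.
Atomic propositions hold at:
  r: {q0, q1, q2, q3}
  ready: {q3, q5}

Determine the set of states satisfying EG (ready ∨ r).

Sat(ready ∨ r) = {q0, q1, q2, q3, q5}
EG (ready ∨ r): greatest fixpoint, start Z0 = {q0, q1, q2, q3, q5}, keep only states in Sat with some successor in Z. Already a fixed point.
Sat(EG (ready ∨ r)) = {q0, q1, q2, q3, q5}

{q0, q1, q2, q3, q5}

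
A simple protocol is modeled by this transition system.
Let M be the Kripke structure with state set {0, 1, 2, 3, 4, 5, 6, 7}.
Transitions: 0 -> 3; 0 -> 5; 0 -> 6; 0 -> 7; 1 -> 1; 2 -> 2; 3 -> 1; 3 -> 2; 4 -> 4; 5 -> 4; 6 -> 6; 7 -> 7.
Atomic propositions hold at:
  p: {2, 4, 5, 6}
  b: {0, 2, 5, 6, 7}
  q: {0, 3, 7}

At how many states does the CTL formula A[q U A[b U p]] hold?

4

A[b U p]: least fixpoint, start Z0 = Sat(p) = {2, 4, 5, 6}, add states in Sat(b) with every successor in Z. Already a fixed point.
Sat(A[b U p]) = {2, 4, 5, 6}
A[q U A[b U p]]: least fixpoint, start Z0 = Sat(A[b U p]) = {2, 4, 5, 6}, add states in Sat(q) with every successor in Z. Already a fixed point.
Sat(A[q U A[b U p]]) = {2, 4, 5, 6}
|Sat(A[q U A[b U p]])| = |{2, 4, 5, 6}| = 4.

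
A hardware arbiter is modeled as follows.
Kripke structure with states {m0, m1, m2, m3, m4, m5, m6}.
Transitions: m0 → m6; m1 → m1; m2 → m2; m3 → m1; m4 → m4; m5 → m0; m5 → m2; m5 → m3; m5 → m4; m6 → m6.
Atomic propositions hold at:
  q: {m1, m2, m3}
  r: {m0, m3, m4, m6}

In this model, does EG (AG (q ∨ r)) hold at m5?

Sat(q ∨ r) = {m0, m1, m2, m3, m4, m6}
AG (q ∨ r): greatest fixpoint, start Z0 = {m0, m1, m2, m3, m4, m6}, keep only states in Sat with every successor in Z. Already a fixed point.
Sat(AG (q ∨ r)) = {m0, m1, m2, m3, m4, m6}
EG (AG (q ∨ r)): greatest fixpoint, start Z0 = {m0, m1, m2, m3, m4, m6}, keep only states in Sat with some successor in Z. Already a fixed point.
Sat(EG (AG (q ∨ r))) = {m0, m1, m2, m3, m4, m6}
m5 ∉ Sat(EG (AG (q ∨ r))) = {m0, m1, m2, m3, m4, m6}, so the formula does not hold at m5.

No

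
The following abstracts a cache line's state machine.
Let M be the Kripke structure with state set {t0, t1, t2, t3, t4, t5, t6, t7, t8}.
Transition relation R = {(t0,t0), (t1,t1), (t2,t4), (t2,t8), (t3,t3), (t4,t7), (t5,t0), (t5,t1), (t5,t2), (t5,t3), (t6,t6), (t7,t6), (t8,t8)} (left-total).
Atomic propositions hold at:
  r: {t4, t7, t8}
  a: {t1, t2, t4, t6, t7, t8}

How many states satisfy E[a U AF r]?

4

AF r: least fixpoint, start Z0 = {t4, t7, t8}, add states with every successor in Z. Z1 = {t2, t4, t7, t8}; fixed.
Sat(AF r) = {t2, t4, t7, t8}
E[a U AF r]: least fixpoint, start Z0 = Sat(AF r) = {t2, t4, t7, t8}, add states in Sat(a) with some successor in Z. Already a fixed point.
Sat(E[a U AF r]) = {t2, t4, t7, t8}
|Sat(E[a U AF r])| = |{t2, t4, t7, t8}| = 4.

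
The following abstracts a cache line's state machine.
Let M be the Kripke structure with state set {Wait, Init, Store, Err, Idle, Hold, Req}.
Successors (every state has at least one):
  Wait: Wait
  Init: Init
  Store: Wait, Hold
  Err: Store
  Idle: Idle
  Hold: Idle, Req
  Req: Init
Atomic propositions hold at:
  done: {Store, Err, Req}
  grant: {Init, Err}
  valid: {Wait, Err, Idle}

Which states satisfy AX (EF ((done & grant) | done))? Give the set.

{Err}

Sat(done & grant) = {Err}
Sat((done & grant) | done) = {Store, Err, Req}
EF ((done & grant) | done): least fixpoint, start Z0 = {Store, Err, Req}, add states with some successor in Z. Z1 = {Store, Err, Hold, Req}; fixed.
Sat(EF ((done & grant) | done)) = {Store, Err, Hold, Req}
Sat(AX (EF ((done & grant) | done))) = {s : every successor in {Store, Err, Hold, Req}} = {Err}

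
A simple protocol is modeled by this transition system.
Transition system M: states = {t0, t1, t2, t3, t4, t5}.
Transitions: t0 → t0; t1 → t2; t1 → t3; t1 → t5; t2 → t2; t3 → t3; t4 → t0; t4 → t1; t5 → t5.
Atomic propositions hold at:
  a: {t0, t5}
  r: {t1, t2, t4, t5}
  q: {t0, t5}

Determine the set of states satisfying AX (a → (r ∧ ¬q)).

Sat(¬q) = {t1, t2, t3, t4}
Sat(r ∧ ¬q) = {t1, t2, t4}
Sat(a → (r ∧ ¬q)) = {t1, t2, t3, t4}
Sat(AX (a → (r ∧ ¬q))) = {s : every successor in {t1, t2, t3, t4}} = {t2, t3}

{t2, t3}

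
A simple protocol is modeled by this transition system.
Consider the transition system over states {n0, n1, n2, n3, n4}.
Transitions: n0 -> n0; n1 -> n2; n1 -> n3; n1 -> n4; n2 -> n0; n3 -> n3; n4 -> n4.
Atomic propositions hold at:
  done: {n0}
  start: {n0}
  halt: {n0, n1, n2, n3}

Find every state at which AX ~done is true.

{n1, n3, n4}

Sat(~done) = {n1, n2, n3, n4}
Sat(AX ~done) = {s : every successor in {n1, n2, n3, n4}} = {n1, n3, n4}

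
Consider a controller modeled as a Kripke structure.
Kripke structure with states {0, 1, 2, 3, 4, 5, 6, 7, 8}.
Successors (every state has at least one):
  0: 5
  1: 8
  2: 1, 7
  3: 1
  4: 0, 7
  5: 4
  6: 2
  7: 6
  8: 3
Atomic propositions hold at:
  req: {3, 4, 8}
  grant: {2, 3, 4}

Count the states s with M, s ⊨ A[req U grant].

4

A[req U grant]: least fixpoint, start Z0 = Sat(grant) = {2, 3, 4}, add states in Sat(req) with every successor in Z. Z1 = {2, 3, 4, 8}; fixed.
Sat(A[req U grant]) = {2, 3, 4, 8}
|Sat(A[req U grant])| = |{2, 3, 4, 8}| = 4.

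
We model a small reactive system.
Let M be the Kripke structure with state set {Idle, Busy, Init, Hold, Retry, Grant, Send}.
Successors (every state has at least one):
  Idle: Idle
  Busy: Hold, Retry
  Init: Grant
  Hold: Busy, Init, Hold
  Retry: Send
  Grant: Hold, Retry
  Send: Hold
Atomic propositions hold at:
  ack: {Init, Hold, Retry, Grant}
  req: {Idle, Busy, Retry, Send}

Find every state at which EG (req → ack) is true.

{Init, Hold, Grant}

Sat(req → ack) = {Init, Hold, Retry, Grant}
EG (req → ack): greatest fixpoint, start Z0 = {Init, Hold, Retry, Grant}, keep only states in Sat with some successor in Z. Z1 = {Init, Hold, Grant}; fixed.
Sat(EG (req → ack)) = {Init, Hold, Grant}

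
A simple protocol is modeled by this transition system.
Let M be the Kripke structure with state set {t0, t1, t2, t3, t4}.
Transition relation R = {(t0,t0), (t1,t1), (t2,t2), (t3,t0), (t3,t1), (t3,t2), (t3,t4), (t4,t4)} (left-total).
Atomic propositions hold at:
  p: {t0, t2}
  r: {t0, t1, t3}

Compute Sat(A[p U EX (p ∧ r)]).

{t0, t3}

Sat(p ∧ r) = {t0}
Sat(EX (p ∧ r)) = {s : some successor in {t0}} = {t0, t3}
A[p U EX (p ∧ r)]: least fixpoint, start Z0 = Sat(EX (p ∧ r)) = {t0, t3}, add states in Sat(p) with every successor in Z. Already a fixed point.
Sat(A[p U EX (p ∧ r)]) = {t0, t3}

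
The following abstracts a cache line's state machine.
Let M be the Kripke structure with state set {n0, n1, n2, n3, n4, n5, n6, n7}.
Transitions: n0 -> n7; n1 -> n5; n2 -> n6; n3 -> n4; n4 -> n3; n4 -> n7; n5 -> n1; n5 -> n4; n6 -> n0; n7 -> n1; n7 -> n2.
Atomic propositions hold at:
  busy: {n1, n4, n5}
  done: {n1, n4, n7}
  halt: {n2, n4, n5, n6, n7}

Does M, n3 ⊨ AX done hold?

Yes

Sat(AX done) = {s : every successor in {n1, n4, n7}} = {n0, n3, n5}
n3 ∈ Sat(AX done) = {n0, n3, n5}, so the formula holds at n3.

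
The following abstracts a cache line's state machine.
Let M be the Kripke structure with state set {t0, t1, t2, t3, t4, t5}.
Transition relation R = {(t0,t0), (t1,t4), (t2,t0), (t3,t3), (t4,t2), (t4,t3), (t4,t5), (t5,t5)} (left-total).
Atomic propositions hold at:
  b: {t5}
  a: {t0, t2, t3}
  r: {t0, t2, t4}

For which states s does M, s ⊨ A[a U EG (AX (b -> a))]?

Sat(b -> a) = {t0, t1, t2, t3, t4}
Sat(AX (b -> a)) = {s : every successor in {t0, t1, t2, t3, t4}} = {t0, t1, t2, t3}
EG (AX (b -> a)): greatest fixpoint, start Z0 = {t0, t1, t2, t3}, keep only states in Sat with some successor in Z. Z1 = {t0, t2, t3}; fixed.
Sat(EG (AX (b -> a))) = {t0, t2, t3}
A[a U EG (AX (b -> a))]: least fixpoint, start Z0 = Sat(EG (AX (b -> a))) = {t0, t2, t3}, add states in Sat(a) with every successor in Z. Already a fixed point.
Sat(A[a U EG (AX (b -> a))]) = {t0, t2, t3}

{t0, t2, t3}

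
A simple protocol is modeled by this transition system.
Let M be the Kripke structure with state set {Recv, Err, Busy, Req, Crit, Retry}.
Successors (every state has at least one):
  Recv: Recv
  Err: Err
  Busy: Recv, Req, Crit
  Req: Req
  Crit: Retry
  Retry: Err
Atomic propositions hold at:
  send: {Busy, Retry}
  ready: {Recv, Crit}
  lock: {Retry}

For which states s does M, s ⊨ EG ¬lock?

{Recv, Err, Busy, Req}

Sat(¬lock) = {Recv, Err, Busy, Req, Crit}
EG ¬lock: greatest fixpoint, start Z0 = {Recv, Err, Busy, Req, Crit}, keep only states in Sat with some successor in Z. Z1 = {Recv, Err, Busy, Req}; fixed.
Sat(EG ¬lock) = {Recv, Err, Busy, Req}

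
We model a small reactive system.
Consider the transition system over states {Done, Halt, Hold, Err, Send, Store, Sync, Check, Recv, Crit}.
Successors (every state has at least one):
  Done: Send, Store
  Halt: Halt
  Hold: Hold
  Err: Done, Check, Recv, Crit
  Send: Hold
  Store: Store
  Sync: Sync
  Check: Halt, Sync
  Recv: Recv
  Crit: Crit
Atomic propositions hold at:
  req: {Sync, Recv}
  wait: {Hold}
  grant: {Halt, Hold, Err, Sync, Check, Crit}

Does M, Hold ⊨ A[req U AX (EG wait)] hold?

Yes

EG wait: greatest fixpoint, start Z0 = {Hold}, keep only states in Sat with some successor in Z. Already a fixed point.
Sat(EG wait) = {Hold}
Sat(AX (EG wait)) = {s : every successor in {Hold}} = {Hold, Send}
A[req U AX (EG wait)]: least fixpoint, start Z0 = Sat(AX (EG wait)) = {Hold, Send}, add states in Sat(req) with every successor in Z. Already a fixed point.
Sat(A[req U AX (EG wait)]) = {Hold, Send}
Hold ∈ Sat(A[req U AX (EG wait)]) = {Hold, Send}, so the formula holds at Hold.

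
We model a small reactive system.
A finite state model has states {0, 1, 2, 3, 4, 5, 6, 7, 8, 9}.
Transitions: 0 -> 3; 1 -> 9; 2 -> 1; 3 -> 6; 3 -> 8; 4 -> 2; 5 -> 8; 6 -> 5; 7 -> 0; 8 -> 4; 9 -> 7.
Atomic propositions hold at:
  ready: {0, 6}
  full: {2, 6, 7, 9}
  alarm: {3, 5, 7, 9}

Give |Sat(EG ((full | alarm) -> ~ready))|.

9

Sat(full | alarm) = {2, 3, 5, 6, 7, 9}
Sat(~ready) = {1, 2, 3, 4, 5, 7, 8, 9}
Sat((full | alarm) -> ~ready) = {0, 1, 2, 3, 4, 5, 7, 8, 9}
EG ((full | alarm) -> ~ready): greatest fixpoint, start Z0 = {0, 1, 2, 3, 4, 5, 7, 8, 9}, keep only states in Sat with some successor in Z. Already a fixed point.
Sat(EG ((full | alarm) -> ~ready)) = {0, 1, 2, 3, 4, 5, 7, 8, 9}
|Sat(EG ((full | alarm) -> ~ready))| = |{0, 1, 2, 3, 4, 5, 7, 8, 9}| = 9.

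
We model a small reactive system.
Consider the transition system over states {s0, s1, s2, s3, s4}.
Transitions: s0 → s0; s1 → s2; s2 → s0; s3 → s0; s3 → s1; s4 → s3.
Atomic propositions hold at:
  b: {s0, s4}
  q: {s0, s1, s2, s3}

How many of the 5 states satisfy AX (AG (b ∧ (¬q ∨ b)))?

2

Sat(¬q) = {s4}
Sat(¬q ∨ b) = {s0, s4}
Sat(b ∧ (¬q ∨ b)) = {s0, s4}
AG (b ∧ (¬q ∨ b)): greatest fixpoint, start Z0 = {s0, s4}, keep only states in Sat with every successor in Z. Z1 = {s0}; fixed.
Sat(AG (b ∧ (¬q ∨ b))) = {s0}
Sat(AX (AG (b ∧ (¬q ∨ b)))) = {s : every successor in {s0}} = {s0, s2}
|Sat(AX (AG (b ∧ (¬q ∨ b))))| = |{s0, s2}| = 2.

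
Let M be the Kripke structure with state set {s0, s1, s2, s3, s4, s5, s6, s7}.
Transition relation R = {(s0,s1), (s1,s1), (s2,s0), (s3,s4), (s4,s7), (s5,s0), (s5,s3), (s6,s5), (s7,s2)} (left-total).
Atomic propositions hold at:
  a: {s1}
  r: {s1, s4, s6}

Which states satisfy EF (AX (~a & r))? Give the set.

Sat(~a) = {s0, s2, s3, s4, s5, s6, s7}
Sat(~a & r) = {s4, s6}
Sat(AX (~a & r)) = {s : every successor in {s4, s6}} = {s3}
EF (AX (~a & r)): least fixpoint, start Z0 = {s3}, add states with some successor in Z. Z1 = {s3, s5}; Z2 = {s3, s5, s6}; fixed.
Sat(EF (AX (~a & r))) = {s3, s5, s6}

{s3, s5, s6}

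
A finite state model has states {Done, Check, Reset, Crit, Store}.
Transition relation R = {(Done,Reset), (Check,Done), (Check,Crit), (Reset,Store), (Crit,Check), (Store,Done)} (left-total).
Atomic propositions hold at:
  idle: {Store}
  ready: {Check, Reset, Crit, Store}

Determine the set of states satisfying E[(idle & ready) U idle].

{Store}

Sat(idle & ready) = {Store}
E[(idle & ready) U idle]: least fixpoint, start Z0 = Sat(idle) = {Store}, add states in Sat(idle & ready) with some successor in Z. Already a fixed point.
Sat(E[(idle & ready) U idle]) = {Store}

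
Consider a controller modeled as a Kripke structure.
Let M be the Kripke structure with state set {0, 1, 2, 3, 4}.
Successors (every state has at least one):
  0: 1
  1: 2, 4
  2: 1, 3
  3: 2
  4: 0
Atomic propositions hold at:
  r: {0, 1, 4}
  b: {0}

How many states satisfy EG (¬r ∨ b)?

Sat(¬r) = {2, 3}
Sat(¬r ∨ b) = {0, 2, 3}
EG (¬r ∨ b): greatest fixpoint, start Z0 = {0, 2, 3}, keep only states in Sat with some successor in Z. Z1 = {2, 3}; fixed.
Sat(EG (¬r ∨ b)) = {2, 3}
|Sat(EG (¬r ∨ b))| = |{2, 3}| = 2.

2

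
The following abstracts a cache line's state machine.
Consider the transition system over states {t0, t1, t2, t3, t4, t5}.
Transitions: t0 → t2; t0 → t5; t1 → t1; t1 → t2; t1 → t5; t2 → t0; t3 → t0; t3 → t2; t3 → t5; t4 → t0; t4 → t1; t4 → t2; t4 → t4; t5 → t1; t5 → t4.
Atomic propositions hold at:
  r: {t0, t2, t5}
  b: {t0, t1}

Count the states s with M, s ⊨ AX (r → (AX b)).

1

Sat(AX b) = {s : every successor in {t0, t1}} = {t2}
Sat(r → (AX b)) = {t1, t2, t3, t4}
Sat(AX (r → (AX b))) = {s : every successor in {t1, t2, t3, t4}} = {t5}
|Sat(AX (r → (AX b)))| = |{t5}| = 1.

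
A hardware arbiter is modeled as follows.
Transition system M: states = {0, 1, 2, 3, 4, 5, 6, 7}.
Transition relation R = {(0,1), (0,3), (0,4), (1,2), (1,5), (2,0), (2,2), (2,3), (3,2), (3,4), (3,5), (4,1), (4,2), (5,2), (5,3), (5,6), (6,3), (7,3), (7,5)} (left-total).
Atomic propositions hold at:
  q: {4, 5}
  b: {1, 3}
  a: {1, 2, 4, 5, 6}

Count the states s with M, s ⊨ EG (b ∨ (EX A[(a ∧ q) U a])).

7

Sat(a ∧ q) = {4, 5}
A[(a ∧ q) U a]: least fixpoint, start Z0 = Sat(a) = {1, 2, 4, 5, 6}, add states in Sat(a ∧ q) with every successor in Z. Already a fixed point.
Sat(A[(a ∧ q) U a]) = {1, 2, 4, 5, 6}
Sat(EX A[(a ∧ q) U a]) = {s : some successor in {1, 2, 4, 5, 6}} = {0, 1, 2, 3, 4, 5, 7}
Sat(b ∨ (EX A[(a ∧ q) U a])) = {0, 1, 2, 3, 4, 5, 7}
EG (b ∨ (EX A[(a ∧ q) U a])): greatest fixpoint, start Z0 = {0, 1, 2, 3, 4, 5, 7}, keep only states in Sat with some successor in Z. Already a fixed point.
Sat(EG (b ∨ (EX A[(a ∧ q) U a]))) = {0, 1, 2, 3, 4, 5, 7}
|Sat(EG (b ∨ (EX A[(a ∧ q) U a])))| = |{0, 1, 2, 3, 4, 5, 7}| = 7.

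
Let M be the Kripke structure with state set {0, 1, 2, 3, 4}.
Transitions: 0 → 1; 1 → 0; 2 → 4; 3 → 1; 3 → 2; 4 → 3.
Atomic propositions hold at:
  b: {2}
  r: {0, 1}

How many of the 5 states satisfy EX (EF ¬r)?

3

Sat(¬r) = {2, 3, 4}
EF ¬r: least fixpoint, start Z0 = {2, 3, 4}, add states with some successor in Z. Already a fixed point.
Sat(EF ¬r) = {2, 3, 4}
Sat(EX (EF ¬r)) = {s : some successor in {2, 3, 4}} = {2, 3, 4}
|Sat(EX (EF ¬r))| = |{2, 3, 4}| = 3.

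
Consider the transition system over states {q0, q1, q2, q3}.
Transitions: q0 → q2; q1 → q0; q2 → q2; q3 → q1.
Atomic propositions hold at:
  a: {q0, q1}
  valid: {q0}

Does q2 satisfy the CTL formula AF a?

No

AF a: least fixpoint, start Z0 = {q0, q1}, add states with every successor in Z. Z1 = {q0, q1, q3}; fixed.
Sat(AF a) = {q0, q1, q3}
q2 ∉ Sat(AF a) = {q0, q1, q3}, so the formula does not hold at q2.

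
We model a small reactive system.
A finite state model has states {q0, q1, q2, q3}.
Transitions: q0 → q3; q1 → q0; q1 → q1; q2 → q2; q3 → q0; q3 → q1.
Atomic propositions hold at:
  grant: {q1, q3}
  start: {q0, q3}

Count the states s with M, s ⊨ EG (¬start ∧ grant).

Sat(¬start) = {q1, q2}
Sat(¬start ∧ grant) = {q1}
EG (¬start ∧ grant): greatest fixpoint, start Z0 = {q1}, keep only states in Sat with some successor in Z. Already a fixed point.
Sat(EG (¬start ∧ grant)) = {q1}
|Sat(EG (¬start ∧ grant))| = |{q1}| = 1.

1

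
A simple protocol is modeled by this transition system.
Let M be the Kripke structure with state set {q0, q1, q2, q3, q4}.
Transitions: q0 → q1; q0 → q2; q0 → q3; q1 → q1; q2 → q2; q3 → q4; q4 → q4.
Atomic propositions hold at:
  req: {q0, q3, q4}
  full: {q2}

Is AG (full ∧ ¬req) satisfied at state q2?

Yes

Sat(¬req) = {q1, q2}
Sat(full ∧ ¬req) = {q2}
AG (full ∧ ¬req): greatest fixpoint, start Z0 = {q2}, keep only states in Sat with every successor in Z. Already a fixed point.
Sat(AG (full ∧ ¬req)) = {q2}
q2 ∈ Sat(AG (full ∧ ¬req)) = {q2}, so the formula holds at q2.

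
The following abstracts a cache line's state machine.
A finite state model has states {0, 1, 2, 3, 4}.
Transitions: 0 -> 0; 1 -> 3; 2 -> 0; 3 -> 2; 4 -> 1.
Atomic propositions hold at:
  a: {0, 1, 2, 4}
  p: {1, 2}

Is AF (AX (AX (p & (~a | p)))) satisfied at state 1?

Yes

Sat(~a) = {3}
Sat(~a | p) = {1, 2, 3}
Sat(p & (~a | p)) = {1, 2}
Sat(AX (p & (~a | p))) = {s : every successor in {1, 2}} = {3, 4}
Sat(AX (AX (p & (~a | p)))) = {s : every successor in {3, 4}} = {1}
AF (AX (AX (p & (~a | p)))): least fixpoint, start Z0 = {1}, add states with every successor in Z. Z1 = {1, 4}; fixed.
Sat(AF (AX (AX (p & (~a | p))))) = {1, 4}
1 ∈ Sat(AF (AX (AX (p & (~a | p))))) = {1, 4}, so the formula holds at 1.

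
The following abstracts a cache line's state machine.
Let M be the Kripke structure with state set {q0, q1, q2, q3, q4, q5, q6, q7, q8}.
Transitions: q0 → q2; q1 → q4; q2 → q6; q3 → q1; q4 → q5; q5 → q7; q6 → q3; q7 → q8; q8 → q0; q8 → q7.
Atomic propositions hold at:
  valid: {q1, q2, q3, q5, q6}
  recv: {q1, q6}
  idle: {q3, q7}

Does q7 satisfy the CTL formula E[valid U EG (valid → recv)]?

Sat(valid → recv) = {q0, q1, q4, q6, q7, q8}
EG (valid → recv): greatest fixpoint, start Z0 = {q0, q1, q4, q6, q7, q8}, keep only states in Sat with some successor in Z. Z1 = {q1, q7, q8}; Z2 = {q7, q8}; fixed.
Sat(EG (valid → recv)) = {q7, q8}
E[valid U EG (valid → recv)]: least fixpoint, start Z0 = Sat(EG (valid → recv)) = {q7, q8}, add states in Sat(valid) with some successor in Z. Z1 = {q5, q7, q8}; fixed.
Sat(E[valid U EG (valid → recv)]) = {q5, q7, q8}
q7 ∈ Sat(E[valid U EG (valid → recv)]) = {q5, q7, q8}, so the formula holds at q7.

Yes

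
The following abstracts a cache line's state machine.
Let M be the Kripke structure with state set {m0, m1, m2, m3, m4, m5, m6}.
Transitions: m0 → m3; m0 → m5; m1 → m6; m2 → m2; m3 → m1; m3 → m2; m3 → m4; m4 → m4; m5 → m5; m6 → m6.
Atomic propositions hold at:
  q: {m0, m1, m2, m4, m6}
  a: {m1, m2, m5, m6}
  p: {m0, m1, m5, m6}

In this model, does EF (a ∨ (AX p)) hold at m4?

Sat(AX p) = {s : every successor in {m0, m1, m5, m6}} = {m1, m5, m6}
Sat(a ∨ (AX p)) = {m1, m2, m5, m6}
EF (a ∨ (AX p)): least fixpoint, start Z0 = {m1, m2, m5, m6}, add states with some successor in Z. Z1 = {m0, m1, m2, m3, m5, m6}; fixed.
Sat(EF (a ∨ (AX p))) = {m0, m1, m2, m3, m5, m6}
m4 ∉ Sat(EF (a ∨ (AX p))) = {m0, m1, m2, m3, m5, m6}, so the formula does not hold at m4.

No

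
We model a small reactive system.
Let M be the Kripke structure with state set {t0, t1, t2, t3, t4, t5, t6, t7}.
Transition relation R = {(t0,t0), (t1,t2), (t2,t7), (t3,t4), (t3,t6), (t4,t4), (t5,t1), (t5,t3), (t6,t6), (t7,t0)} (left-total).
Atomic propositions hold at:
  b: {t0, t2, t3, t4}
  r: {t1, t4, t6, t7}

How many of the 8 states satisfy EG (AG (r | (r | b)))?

Sat(r | b) = {t0, t1, t2, t3, t4, t6, t7}
Sat(r | (r | b)) = {t0, t1, t2, t3, t4, t6, t7}
AG (r | (r | b)): greatest fixpoint, start Z0 = {t0, t1, t2, t3, t4, t6, t7}, keep only states in Sat with every successor in Z. Already a fixed point.
Sat(AG (r | (r | b))) = {t0, t1, t2, t3, t4, t6, t7}
EG (AG (r | (r | b))): greatest fixpoint, start Z0 = {t0, t1, t2, t3, t4, t6, t7}, keep only states in Sat with some successor in Z. Already a fixed point.
Sat(EG (AG (r | (r | b)))) = {t0, t1, t2, t3, t4, t6, t7}
|Sat(EG (AG (r | (r | b))))| = |{t0, t1, t2, t3, t4, t6, t7}| = 7.

7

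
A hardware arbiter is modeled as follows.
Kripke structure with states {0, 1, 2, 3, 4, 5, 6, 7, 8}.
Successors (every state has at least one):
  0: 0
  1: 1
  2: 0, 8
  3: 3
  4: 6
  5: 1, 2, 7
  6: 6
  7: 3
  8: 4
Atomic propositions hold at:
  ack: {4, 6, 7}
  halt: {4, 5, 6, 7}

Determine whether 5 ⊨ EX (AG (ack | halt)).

No

Sat(ack | halt) = {4, 5, 6, 7}
AG (ack | halt): greatest fixpoint, start Z0 = {4, 5, 6, 7}, keep only states in Sat with every successor in Z. Z1 = {4, 6}; fixed.
Sat(AG (ack | halt)) = {4, 6}
Sat(EX (AG (ack | halt))) = {s : some successor in {4, 6}} = {4, 6, 8}
5 ∉ Sat(EX (AG (ack | halt))) = {4, 6, 8}, so the formula does not hold at 5.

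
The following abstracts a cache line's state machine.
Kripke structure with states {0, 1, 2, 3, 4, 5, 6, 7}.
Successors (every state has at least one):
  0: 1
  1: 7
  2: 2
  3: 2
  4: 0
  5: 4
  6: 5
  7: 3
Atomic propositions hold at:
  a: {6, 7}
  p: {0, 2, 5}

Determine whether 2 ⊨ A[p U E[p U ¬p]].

No

Sat(¬p) = {1, 3, 4, 6, 7}
E[p U ¬p]: least fixpoint, start Z0 = Sat(¬p) = {1, 3, 4, 6, 7}, add states in Sat(p) with some successor in Z. Z1 = {0, 1, 3, 4, 5, 6, 7}; fixed.
Sat(E[p U ¬p]) = {0, 1, 3, 4, 5, 6, 7}
A[p U E[p U ¬p]]: least fixpoint, start Z0 = Sat(E[p U ¬p]) = {0, 1, 3, 4, 5, 6, 7}, add states in Sat(p) with every successor in Z. Already a fixed point.
Sat(A[p U E[p U ¬p]]) = {0, 1, 3, 4, 5, 6, 7}
2 ∉ Sat(A[p U E[p U ¬p]]) = {0, 1, 3, 4, 5, 6, 7}, so the formula does not hold at 2.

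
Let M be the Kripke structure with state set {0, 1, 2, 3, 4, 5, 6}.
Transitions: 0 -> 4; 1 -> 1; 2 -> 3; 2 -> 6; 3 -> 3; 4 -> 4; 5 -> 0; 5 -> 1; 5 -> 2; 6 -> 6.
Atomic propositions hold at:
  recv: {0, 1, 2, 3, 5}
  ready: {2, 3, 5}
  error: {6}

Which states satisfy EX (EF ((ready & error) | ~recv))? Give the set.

Sat(ready & error) = ∅
Sat(~recv) = {4, 6}
Sat((ready & error) | ~recv) = {4, 6}
EF ((ready & error) | ~recv): least fixpoint, start Z0 = {4, 6}, add states with some successor in Z. Z1 = {0, 2, 4, 6}; Z2 = {0, 2, 4, 5, 6}; fixed.
Sat(EF ((ready & error) | ~recv)) = {0, 2, 4, 5, 6}
Sat(EX (EF ((ready & error) | ~recv))) = {s : some successor in {0, 2, 4, 5, 6}} = {0, 2, 4, 5, 6}

{0, 2, 4, 5, 6}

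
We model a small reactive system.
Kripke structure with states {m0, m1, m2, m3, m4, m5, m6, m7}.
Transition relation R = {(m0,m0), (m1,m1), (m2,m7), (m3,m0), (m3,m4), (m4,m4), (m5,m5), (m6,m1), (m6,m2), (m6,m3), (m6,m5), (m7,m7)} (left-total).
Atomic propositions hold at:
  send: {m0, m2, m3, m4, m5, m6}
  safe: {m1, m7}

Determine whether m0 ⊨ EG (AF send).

AF send: least fixpoint, start Z0 = {m0, m2, m3, m4, m5, m6}, add states with every successor in Z. Already a fixed point.
Sat(AF send) = {m0, m2, m3, m4, m5, m6}
EG (AF send): greatest fixpoint, start Z0 = {m0, m2, m3, m4, m5, m6}, keep only states in Sat with some successor in Z. Z1 = {m0, m3, m4, m5, m6}; fixed.
Sat(EG (AF send)) = {m0, m3, m4, m5, m6}
m0 ∈ Sat(EG (AF send)) = {m0, m3, m4, m5, m6}, so the formula holds at m0.

Yes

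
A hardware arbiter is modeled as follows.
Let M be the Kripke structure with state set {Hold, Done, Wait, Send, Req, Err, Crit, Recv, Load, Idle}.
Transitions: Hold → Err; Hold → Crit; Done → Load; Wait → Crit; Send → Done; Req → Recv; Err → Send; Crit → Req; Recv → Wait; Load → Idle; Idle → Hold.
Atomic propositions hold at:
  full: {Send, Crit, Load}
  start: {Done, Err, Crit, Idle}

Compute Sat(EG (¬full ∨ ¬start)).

Sat(¬full) = {Hold, Done, Wait, Req, Err, Recv, Idle}
Sat(¬start) = {Hold, Wait, Send, Req, Recv, Load}
Sat(¬full ∨ ¬start) = {Hold, Done, Wait, Send, Req, Err, Recv, Load, Idle}
EG (¬full ∨ ¬start): greatest fixpoint, start Z0 = {Hold, Done, Wait, Send, Req, Err, Recv, Load, Idle}, keep only states in Sat with some successor in Z. Z1 = {Hold, Done, Send, Req, Err, Recv, Load, Idle}; Z2 = {Hold, Done, Send, Req, Err, Load, Idle}; Z3 = {Hold, Done, Send, Err, Load, Idle}; fixed.
Sat(EG (¬full ∨ ¬start)) = {Hold, Done, Send, Err, Load, Idle}

{Hold, Done, Send, Err, Load, Idle}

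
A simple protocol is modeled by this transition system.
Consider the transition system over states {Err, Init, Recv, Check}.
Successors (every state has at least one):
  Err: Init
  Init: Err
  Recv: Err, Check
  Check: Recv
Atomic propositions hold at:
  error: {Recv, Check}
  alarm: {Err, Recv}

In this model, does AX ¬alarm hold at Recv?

Sat(¬alarm) = {Init, Check}
Sat(AX ¬alarm) = {s : every successor in {Init, Check}} = {Err}
Recv ∉ Sat(AX ¬alarm) = {Err}, so the formula does not hold at Recv.

No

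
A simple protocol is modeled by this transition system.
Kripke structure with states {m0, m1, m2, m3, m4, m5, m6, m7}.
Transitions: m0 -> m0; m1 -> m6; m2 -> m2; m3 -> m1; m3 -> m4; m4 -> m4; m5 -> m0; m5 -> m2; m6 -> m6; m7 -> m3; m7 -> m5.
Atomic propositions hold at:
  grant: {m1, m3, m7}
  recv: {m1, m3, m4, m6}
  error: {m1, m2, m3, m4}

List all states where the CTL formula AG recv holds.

AG recv: greatest fixpoint, start Z0 = {m1, m3, m4, m6}, keep only states in Sat with every successor in Z. Already a fixed point.
Sat(AG recv) = {m1, m3, m4, m6}

{m1, m3, m4, m6}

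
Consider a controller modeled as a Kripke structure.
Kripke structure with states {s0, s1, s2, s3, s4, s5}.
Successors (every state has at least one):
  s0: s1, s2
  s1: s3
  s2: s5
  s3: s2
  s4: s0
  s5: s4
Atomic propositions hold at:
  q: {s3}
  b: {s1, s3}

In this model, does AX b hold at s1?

Yes

Sat(AX b) = {s : every successor in {s1, s3}} = {s1}
s1 ∈ Sat(AX b) = {s1}, so the formula holds at s1.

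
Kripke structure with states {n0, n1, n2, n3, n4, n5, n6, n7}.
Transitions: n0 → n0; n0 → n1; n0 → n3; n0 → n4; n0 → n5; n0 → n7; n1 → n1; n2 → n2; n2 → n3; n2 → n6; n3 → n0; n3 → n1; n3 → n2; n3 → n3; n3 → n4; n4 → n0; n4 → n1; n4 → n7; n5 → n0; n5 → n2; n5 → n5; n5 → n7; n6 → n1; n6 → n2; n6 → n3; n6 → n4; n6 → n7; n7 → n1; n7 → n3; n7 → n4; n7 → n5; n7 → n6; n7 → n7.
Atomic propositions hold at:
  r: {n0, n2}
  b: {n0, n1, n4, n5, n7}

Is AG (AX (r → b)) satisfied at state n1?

Yes

Sat(r → b) = {n0, n1, n3, n4, n5, n6, n7}
Sat(AX (r → b)) = {s : every successor in {n0, n1, n3, n4, n5, n6, n7}} = {n0, n1, n4, n7}
AG (AX (r → b)): greatest fixpoint, start Z0 = {n0, n1, n4, n7}, keep only states in Sat with every successor in Z. Z1 = {n1, n4}; Z2 = {n1}; fixed.
Sat(AG (AX (r → b))) = {n1}
n1 ∈ Sat(AG (AX (r → b))) = {n1}, so the formula holds at n1.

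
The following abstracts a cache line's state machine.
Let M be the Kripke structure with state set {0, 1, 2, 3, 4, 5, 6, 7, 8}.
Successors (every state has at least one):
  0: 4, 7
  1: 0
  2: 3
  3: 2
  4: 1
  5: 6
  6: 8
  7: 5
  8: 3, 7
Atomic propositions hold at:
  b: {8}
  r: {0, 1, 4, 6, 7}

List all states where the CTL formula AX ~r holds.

Sat(~r) = {2, 3, 5, 8}
Sat(AX ~r) = {s : every successor in {2, 3, 5, 8}} = {2, 3, 6, 7}

{2, 3, 6, 7}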